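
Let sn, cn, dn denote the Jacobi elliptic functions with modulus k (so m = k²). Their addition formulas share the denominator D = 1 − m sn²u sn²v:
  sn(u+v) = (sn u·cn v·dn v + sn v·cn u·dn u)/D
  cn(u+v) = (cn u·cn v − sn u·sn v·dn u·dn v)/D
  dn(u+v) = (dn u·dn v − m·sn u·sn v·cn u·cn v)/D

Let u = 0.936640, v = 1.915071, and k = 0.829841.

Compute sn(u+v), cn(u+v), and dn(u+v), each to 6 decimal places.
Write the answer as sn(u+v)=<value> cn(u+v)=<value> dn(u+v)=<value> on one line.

sn(u+v)=0.889931 cn(u+v)=-0.456095 dn(u+v)=0.674252

sn u = 0.7568214763060622, cn u = 0.6536216436149529, dn u = 0.7781798544906445
sn v = 0.9967638289721971, cn v = 0.08038575279665301, dn v = 0.5619731230804249
m = k² = 0.688636085281
D = 1 − m·sn²u·sn²v = 0.6081126805327052
sn(u+v) = (sn u·cn v·dn v + sn v·cn u·dn u)/D = 0.5411782971350631/0.6081126805327052 = 0.8899309526994114
cn(u+v) = (cn u·cn v − sn u·sn v·dn u·dn v)/D = -0.2773573199586867/0.6081126805327052 = -0.456095274506893
dn(u+v) = (dn u·dn v − m·sn u·sn v·cn u·cn v)/D = 0.41002129494066/0.6081126805327052 = 0.6742521708007837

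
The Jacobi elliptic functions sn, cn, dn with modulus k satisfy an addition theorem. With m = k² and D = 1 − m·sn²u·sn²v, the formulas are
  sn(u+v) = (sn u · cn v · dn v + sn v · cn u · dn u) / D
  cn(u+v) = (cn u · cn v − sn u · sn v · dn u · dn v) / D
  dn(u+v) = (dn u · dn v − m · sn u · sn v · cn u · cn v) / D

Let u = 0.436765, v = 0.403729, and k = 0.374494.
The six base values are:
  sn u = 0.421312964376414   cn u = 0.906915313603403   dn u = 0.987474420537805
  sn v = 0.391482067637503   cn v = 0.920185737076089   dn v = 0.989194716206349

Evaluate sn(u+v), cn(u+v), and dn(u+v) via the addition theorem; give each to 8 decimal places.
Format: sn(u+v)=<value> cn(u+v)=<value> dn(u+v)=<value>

sn(u+v)=0.73690258 cn(u+v)=0.67599896 dn(u+v)=0.96116751

m = k² = 0.140245756036
D = 1 − m·sn²u·sn²v = 0.9961847489448586
sn(u+v) = (sn u·cn v·dn v + sn v·cn u·dn u)/D = 0.7340911083143333/0.9961847489448586 = 0.7369025766474238
cn(u+v) = (cn u·cn v − sn u·sn v·dn u·dn v)/D = 0.6734198532298886/0.9961847489448586 = 0.6759989589713786
dn(u+v) = (dn u·dn v − m·sn u·sn v·cn u·cn v)/D = 0.9575004192570166/0.9961847489448586 = 0.9611675146313816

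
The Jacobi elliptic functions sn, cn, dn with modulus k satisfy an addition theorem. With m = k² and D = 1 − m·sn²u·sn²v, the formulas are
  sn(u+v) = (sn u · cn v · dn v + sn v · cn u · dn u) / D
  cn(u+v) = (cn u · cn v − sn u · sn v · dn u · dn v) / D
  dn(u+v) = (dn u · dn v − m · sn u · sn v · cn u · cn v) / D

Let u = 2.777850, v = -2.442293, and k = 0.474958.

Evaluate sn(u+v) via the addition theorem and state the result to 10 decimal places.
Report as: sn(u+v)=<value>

sn(u+v)=0.3279849053

sn u = 0.532232859787466, cn u = -0.8465980055270952, dn u = 0.9675216268005136
sn v = -0.7706035280834718, cn v = -0.6373148378198218, dn v = 0.9306131552378055
m = k² = 0.225585101764
D = 1 − m·sn²u·sn²v = 0.9620531466698257
sn(u+v) = (sn u·cn v·dn v + sn v·cn u·dn u)/D = 0.3155389102416994/0.9620531466698257 = 0.3279849053391138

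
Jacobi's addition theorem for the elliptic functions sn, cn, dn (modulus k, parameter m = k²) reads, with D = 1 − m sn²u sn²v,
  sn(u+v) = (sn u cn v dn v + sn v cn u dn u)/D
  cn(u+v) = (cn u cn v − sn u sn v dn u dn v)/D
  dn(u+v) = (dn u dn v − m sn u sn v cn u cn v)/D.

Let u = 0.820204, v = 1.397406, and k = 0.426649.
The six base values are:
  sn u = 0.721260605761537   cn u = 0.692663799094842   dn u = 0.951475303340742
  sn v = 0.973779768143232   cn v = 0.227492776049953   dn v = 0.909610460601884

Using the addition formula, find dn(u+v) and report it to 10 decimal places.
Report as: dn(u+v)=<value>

dn(u+v)=0.9287195438

m = k² = 0.182029369201
D = 1 − m·sn²u·sn²v = 0.9102059866266759
dn(u+v) = (dn u·dn v − m·sn u·sn v·cn u·cn v)/D = 0.8453260886306886/0.9102059866266759 = 0.9287195437634515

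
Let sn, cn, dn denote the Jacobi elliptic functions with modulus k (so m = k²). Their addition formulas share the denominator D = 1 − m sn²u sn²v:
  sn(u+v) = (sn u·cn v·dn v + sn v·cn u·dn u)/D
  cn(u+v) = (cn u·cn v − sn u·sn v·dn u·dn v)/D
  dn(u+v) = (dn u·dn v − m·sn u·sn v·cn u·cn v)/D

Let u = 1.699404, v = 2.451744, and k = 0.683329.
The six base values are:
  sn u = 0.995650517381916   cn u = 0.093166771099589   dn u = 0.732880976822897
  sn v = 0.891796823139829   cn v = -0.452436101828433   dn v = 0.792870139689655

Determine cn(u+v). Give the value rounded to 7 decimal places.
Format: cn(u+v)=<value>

cn(u+v)=-0.8832608

m = k² = 0.466938522241
D = 1 − m·sn²u·sn²v = 0.6318664542063155
cn(u+v) = (cn u·cn v − sn u·sn v·dn u·dn v)/D = -0.5581028887487423/0.6318664542063155 = -0.8832608299324463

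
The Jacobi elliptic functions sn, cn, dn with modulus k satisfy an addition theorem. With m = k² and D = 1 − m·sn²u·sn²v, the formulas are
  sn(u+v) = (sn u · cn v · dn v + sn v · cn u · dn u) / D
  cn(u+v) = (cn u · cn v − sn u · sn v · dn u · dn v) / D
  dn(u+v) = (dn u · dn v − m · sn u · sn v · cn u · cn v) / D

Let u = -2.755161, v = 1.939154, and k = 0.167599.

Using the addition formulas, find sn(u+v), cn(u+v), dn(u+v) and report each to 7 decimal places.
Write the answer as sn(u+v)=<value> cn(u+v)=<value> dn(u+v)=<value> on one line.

sn(u+v)=-0.7268899 cn(u+v)=0.6867540 dn(u+v)=0.9925515

sn u = -0.3972691770524104, cn u = -0.9177021308486216, dn u = 0.9977809621127263
sn v = 0.9385806763433417, cn v = -0.3450598701600569, dn v = 0.9875500389713381
m = k² = 0.028089424801
D = 1 − m·sn²u·sn²v = 0.9960946873803961
sn(u+v) = (sn u·cn v·dn v + sn v·cn u·dn u)/D = -0.72405115669308/0.9960946873803961 = -0.7268898889494567
cn(u+v) = (cn u·cn v − sn u·sn v·dn u·dn v)/D = 0.684072034744048/0.9960946873803961 = 0.686754023900149
dn(u+v) = (dn u·dn v − m·sn u·sn v·cn u·cn v)/D = 0.9886752465285824/0.9960946873803961 = 0.9925514703111951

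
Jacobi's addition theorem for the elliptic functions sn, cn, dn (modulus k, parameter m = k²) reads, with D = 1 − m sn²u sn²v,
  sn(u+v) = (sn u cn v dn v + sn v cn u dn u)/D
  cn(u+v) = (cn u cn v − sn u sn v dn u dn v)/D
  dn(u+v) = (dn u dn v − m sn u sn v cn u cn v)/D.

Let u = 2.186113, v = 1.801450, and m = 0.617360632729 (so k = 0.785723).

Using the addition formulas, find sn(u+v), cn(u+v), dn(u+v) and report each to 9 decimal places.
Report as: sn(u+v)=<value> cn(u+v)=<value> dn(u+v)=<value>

sn u = 0.9908892644379497, cn u = -0.1346791209565131, dn u = 0.6275646117204953
sn v = 0.9946171592984532, cn v = 0.1036180796438314, dn v = 0.6239132849567154
m = k² = 0.617360632729
D = 1 − m·sn²u·sn²v = 0.4003455323923566
sn(u+v) = (sn u·cn v·dn v + sn v·cn u·dn u)/D = -0.02000519408622916/0.4003455323923566 = -0.04996981973717437
cn(u+v) = (cn u·cn v − sn u·sn v·dn u·dn v)/D = -0.3998453920155786/0.4003455323923566 = -0.9987507282177242
dn(u+v) = (dn u·dn v − m·sn u·sn v·cn u·cn v)/D = 0.4000368392683328/0.4003455323923566 = 0.9992289332612777

sn(u+v)=-0.049969820 cn(u+v)=-0.998750728 dn(u+v)=0.999228933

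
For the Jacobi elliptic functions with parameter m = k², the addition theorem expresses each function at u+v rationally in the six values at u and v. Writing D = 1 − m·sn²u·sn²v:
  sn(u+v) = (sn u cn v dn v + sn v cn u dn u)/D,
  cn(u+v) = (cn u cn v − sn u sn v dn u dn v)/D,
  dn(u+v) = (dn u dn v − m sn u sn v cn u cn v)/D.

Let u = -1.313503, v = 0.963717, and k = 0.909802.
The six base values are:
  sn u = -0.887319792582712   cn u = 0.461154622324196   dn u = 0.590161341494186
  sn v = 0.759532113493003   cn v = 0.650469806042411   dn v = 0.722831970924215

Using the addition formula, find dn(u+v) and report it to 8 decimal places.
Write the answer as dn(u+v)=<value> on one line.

dn(u+v)=0.95174845

m = k² = 0.827739679204
D = 1 − m·sn²u·sn²v = 0.624035885272891
dn(u+v) = (dn u·dn v − m·sn u·sn v·cn u·cn v)/D = 0.5939251844213526/0.624035885272891 = 0.9517484465843323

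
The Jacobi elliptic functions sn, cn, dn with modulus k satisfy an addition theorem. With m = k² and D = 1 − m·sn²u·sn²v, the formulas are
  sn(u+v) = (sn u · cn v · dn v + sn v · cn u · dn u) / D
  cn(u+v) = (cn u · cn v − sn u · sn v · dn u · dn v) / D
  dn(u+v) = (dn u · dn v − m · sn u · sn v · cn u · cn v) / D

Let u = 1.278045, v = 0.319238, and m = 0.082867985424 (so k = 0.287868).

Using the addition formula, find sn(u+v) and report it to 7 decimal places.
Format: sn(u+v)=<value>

sn(u+v)=0.9999731

sn u = 0.951254136919048, cn u = 0.3084081175883623, dn u = 0.961776507300572
sn v = 0.3134252540255732, cn v = 0.9496128738275429, dn v = 0.9959213980756102
m = k² = 0.082867985424
D = 1 − m·sn²u·sn²v = 0.99263372596719
sn(u+v) = (sn u·cn v·dn v + sn v·cn u·dn u)/D = 0.9926069782904887/0.99263372596719 = 0.9999730538304296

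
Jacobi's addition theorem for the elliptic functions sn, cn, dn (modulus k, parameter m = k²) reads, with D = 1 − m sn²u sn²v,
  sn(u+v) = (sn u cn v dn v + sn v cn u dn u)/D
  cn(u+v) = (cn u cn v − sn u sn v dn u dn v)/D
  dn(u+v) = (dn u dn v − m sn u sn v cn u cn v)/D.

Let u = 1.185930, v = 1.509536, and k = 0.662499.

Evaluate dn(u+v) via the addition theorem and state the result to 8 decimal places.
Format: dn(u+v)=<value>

sn u = 0.8885265403644667, cn u = 0.458825224969107, dn u = 0.8083895085150634
sn v = 0.9752136377472542, cn v = 0.221265362747465, dn v = 0.7632713414329968
m = k² = 0.438904925001
D = 1 − m·sn²u·sn²v = 0.6704579829347329
dn(u+v) = (dn u·dn v − m·sn u·sn v·cn u·cn v)/D = 0.5784104073402637/0.6704579829347329 = 0.862709404709363

dn(u+v)=0.86270940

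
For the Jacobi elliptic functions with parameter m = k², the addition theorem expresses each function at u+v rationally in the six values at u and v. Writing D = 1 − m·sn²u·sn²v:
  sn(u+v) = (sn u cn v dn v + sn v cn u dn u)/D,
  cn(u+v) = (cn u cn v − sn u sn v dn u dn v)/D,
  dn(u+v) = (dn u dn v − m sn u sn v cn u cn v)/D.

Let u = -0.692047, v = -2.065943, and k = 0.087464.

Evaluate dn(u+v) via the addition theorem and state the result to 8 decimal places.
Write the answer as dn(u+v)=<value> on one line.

sn u = -0.6378189899201285, cn u = 0.7701862996037173, dn u = 0.9984427374038872
sn v = -0.8821502681907081, cn v = -0.4709680502232203, dn v = 0.9970190024864392
m = k² = 0.007649951296
D = 1 − m·sn²u·sn²v = 0.9975781976177585
dn(u+v) = (dn u·dn v − m·sn u·sn v·cn u·cn v)/D = 0.9970276805101659/0.9975781976177585 = 0.9994481464120734

dn(u+v)=0.99944815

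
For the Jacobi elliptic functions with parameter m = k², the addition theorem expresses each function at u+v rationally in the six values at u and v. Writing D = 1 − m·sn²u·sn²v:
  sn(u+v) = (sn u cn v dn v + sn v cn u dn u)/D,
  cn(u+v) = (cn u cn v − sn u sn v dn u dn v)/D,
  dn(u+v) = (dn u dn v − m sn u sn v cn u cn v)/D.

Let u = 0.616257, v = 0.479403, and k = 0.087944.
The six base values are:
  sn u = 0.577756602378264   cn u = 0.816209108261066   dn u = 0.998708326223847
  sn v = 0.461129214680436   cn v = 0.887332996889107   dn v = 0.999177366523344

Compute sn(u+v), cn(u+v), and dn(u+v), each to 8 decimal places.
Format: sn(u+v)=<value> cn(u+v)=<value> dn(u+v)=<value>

m = k² = 0.007734147136
D = 1 − m·sn²u·sn²v = 0.9994510313555032
sn(u+v) = (sn u·cn v·dn v + sn v·cn u·dn u)/D = 0.8881324718172963/0.9994510313555032 = 0.8886202964969366
cn(u+v) = (cn u·cn v − sn u·sn v·dn u·dn v)/D = 0.4583918373850896/0.9994510313555032 = 0.4586436183505626
dn(u+v) = (dn u·dn v − m·sn u·sn v·cn u·cn v)/D = 0.9963944143812998/0.9994510313555032 = 0.9969417041172514

sn(u+v)=0.88862030 cn(u+v)=0.45864362 dn(u+v)=0.99694170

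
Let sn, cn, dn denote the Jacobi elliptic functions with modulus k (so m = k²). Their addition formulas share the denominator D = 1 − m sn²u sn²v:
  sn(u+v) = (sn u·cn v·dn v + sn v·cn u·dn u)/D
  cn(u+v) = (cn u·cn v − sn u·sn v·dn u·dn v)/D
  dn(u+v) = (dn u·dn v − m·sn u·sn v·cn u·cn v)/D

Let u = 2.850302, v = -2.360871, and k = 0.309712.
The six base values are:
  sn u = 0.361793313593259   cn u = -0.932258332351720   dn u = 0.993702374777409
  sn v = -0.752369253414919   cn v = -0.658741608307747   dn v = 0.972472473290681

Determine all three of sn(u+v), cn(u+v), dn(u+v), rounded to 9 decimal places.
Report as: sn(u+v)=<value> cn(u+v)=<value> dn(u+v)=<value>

sn(u+v)=0.468547682 cn(u+v)=0.883438209 dn(u+v)=0.989414819

m = k² = 0.095921522944
D = 1 − m·sn²u·sn²v = 0.99289278887944
sn(u+v) = (sn u·cn v·dn v + sn v·cn u·dn u)/D = 0.4652176150191106/0.99289278887944 = 0.4685476823173894
cn(u+v) = (cn u·cn v − sn u·sn v·dn u·dn v)/D = 0.8771594272905712/0.99289278887944 = 0.8834382091550052
dn(u+v) = (dn u·dn v − m·sn u·sn v·cn u·cn v)/D = 0.9823828386027377/0.99289278887944 = 0.9894148186043695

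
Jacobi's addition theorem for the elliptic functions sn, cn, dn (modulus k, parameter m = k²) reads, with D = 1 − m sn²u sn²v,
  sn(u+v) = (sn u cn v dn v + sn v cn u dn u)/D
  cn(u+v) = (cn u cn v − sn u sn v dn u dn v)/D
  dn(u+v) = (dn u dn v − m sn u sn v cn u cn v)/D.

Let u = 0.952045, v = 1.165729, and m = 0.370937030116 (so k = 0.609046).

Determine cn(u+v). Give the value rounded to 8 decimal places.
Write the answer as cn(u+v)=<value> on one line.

cn(u+v)=-0.28374212

sn u = 0.7881664302572439, cn u = 0.6154621663559451, dn u = 0.8772522852110406
sn v = 0.8872475025750097, cn v = 0.4612936908027338, dn v = 0.8414245978508041
m = k² = 0.370937030116
D = 1 − m·sn²u·sn²v = 0.8186048678326119
cn(u+v) = (cn u·cn v − sn u·sn v·dn u·dn v)/D = -0.2322726805819891/0.8186048678326119 = -0.2837421199277356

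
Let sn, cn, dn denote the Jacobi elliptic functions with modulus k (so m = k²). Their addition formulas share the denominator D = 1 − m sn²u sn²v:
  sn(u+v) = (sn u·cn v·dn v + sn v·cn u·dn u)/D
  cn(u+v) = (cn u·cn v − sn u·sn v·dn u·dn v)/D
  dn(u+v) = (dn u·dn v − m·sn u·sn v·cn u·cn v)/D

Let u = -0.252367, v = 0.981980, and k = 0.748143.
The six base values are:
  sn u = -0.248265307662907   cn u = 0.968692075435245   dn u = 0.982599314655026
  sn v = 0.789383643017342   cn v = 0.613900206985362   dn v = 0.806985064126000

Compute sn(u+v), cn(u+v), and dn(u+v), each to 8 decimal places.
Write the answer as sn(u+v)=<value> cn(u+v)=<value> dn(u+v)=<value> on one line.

sn(u+v)=0.64217606 cn(u+v)=0.76655718 dn(u+v)=0.87702786

m = k² = 0.559717948449
D = 1 − m·sn²u·sn²v = 0.9785030150905386
sn(u+v) = (sn u·cn v·dn v + sn v·cn u·dn u)/D = 0.6283712094866587/0.9785030150905386 = 0.6421760585260097
cn(u+v) = (cn u·cn v − sn u·sn v·dn u·dn v)/D = 0.7500785116436469/0.9785030150905386 = 0.7665571797693887
dn(u+v) = (dn u·dn v − m·sn u·sn v·cn u·cn v)/D = 0.8581744039715523/0.9785030150905386 = 0.8770278586133405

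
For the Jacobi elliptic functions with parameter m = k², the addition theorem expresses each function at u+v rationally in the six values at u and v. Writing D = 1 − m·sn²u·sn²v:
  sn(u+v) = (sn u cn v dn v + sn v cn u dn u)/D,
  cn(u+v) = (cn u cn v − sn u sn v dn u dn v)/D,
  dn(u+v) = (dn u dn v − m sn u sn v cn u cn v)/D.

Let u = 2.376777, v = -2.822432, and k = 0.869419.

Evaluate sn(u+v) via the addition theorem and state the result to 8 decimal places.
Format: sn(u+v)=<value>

sn u = 0.9945846220701052, cn u = -0.1039299261120978, dn u = 0.5022701349951514
sn v = -0.9423759983465961, cn v = -0.3345556422185349, dn v = 0.5733370702811781
m = k² = 0.755889397561
D = 1 − m·sn²u·sn²v = 0.3359662295094027
sn(u+v) = (sn u·cn v·dn v + sn v·cn u·dn u)/D = -0.1415815376622916/0.3359662295094027 = -0.4214159794245902

sn(u+v)=-0.42141598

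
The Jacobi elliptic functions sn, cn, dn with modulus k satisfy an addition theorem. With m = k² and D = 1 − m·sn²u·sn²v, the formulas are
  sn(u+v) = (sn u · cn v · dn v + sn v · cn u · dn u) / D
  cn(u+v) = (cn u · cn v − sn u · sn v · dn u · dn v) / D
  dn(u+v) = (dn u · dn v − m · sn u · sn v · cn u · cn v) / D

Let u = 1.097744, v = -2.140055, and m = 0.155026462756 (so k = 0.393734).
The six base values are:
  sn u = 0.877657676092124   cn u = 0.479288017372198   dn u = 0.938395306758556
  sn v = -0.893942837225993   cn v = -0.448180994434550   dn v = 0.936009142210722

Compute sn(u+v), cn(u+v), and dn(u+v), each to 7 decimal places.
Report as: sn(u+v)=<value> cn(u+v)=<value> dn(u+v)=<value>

sn(u+v)=-0.8514965 cn(u+v)=0.5243603 dn(u+v)=0.9421245

m = k² = 0.155026462756
D = 1 − m·sn²u·sn²v = 0.9045720384694958
sn(u+v) = (sn u·cn v·dn v + sn v·cn u·dn u)/D = -0.7702399028653887/0.9045720384694958 = -0.8514964758015378
cn(u+v) = (cn u·cn v − sn u·sn v·dn u·dn v)/D = 0.4743216891675685/0.9045720384694958 = 0.5243603262047589
dn(u+v) = (dn u·dn v − m·sn u·sn v·cn u·cn v)/D = 0.8522195136817066/0.9045720384694958 = 0.9421245378351869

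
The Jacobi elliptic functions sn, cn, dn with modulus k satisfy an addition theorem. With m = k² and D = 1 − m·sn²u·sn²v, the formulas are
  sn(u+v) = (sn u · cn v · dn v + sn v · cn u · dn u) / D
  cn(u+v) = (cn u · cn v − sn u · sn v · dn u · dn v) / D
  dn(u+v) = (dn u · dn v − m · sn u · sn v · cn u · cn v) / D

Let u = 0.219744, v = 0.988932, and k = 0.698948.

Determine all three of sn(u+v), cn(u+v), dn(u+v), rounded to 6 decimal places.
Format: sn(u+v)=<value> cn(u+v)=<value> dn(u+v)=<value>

sn u = 0.217145580096691, cn u = 0.9761392303582884, dn u = 0.9884153044812552
sn v = 0.7984319528575291, cn v = 0.602085057658893, dn v = 0.8297989751707008
m = k² = 0.488528306704
D = 1 − m·sn²u·sn²v = 0.9853152168185086
sn(u+v) = (sn u·cn v·dn v + sn v·cn u·dn u)/D = 0.8788398718068168/0.9853152168185086 = 0.8919377847878055
cn(u+v) = (cn u·cn v − sn u·sn v·dn u·dn v)/D = 0.4455183006529387/0.9853152168185086 = 0.4521581449756516
dn(u+v) = (dn u·dn v − m·sn u·sn v·cn u·cn v)/D = 0.770406767809228/0.9853152168185086 = 0.7818886328547731

sn(u+v)=0.891938 cn(u+v)=0.452158 dn(u+v)=0.781889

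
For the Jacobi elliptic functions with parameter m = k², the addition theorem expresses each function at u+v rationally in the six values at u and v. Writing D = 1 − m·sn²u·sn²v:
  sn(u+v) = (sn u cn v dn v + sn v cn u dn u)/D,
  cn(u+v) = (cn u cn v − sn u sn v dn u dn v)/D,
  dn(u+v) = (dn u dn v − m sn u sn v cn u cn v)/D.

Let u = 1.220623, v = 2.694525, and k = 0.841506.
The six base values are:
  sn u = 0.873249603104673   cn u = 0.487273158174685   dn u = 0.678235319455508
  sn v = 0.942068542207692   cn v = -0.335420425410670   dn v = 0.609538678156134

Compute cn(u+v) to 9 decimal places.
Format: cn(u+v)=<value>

cn(u+v)=-0.966935966

m = k² = 0.708132348036
D = 1 − m·sn²u·sn²v = 0.5207564996853019
cn(u+v) = (cn u·cn v − sn u·sn v·dn u·dn v)/D = -0.5035381890261185/0.5207564996853019 = -0.9669359659080807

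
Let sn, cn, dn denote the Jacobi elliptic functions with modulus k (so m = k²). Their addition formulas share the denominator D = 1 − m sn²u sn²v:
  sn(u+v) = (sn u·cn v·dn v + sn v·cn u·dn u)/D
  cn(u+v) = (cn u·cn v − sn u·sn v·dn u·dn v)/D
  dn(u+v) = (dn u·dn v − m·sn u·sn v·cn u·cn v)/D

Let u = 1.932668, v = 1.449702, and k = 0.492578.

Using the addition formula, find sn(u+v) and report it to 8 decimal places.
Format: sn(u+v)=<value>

sn(u+v)=-0.01880641

sn u = 0.976139127185128, cn u = -0.217146043892714, dn u = 0.8768167695171991
sn v = 0.9795854020513396, cn v = 0.2010284559158614, dn v = 0.8758837302808608
m = k² = 0.242633086084
D = 1 − m·sn²u·sn²v = 0.7781506944085842
sn(u+v) = (sn u·cn v·dn v + sn v·cn u·dn u)/D = -0.01463421879609381/0.7781506944085842 = -0.01880640716669439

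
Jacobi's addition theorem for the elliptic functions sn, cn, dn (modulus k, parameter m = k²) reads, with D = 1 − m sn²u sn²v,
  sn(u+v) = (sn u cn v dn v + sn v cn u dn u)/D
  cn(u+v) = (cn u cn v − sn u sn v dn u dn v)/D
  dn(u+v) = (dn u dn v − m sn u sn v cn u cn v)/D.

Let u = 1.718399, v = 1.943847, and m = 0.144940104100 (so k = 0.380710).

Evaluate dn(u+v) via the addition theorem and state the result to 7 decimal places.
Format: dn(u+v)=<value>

dn(u+v)=0.9892092

sn u = 0.9968738198414533, cn u = -0.07901004565692679, dn u = 0.9251836018624884
sn v = 0.9587541482163116, cn v = -0.2842366677225422, dn v = 0.9310046600079963
m = k² = 0.1449401041
D = 1 − m·sn²u·sn²v = 0.8676013788811701
dn(u+v) = (dn u·dn v − m·sn u·sn v·cn u·cn v)/D = 0.8582392560137584/0.8676013788811701 = 0.9892091885798005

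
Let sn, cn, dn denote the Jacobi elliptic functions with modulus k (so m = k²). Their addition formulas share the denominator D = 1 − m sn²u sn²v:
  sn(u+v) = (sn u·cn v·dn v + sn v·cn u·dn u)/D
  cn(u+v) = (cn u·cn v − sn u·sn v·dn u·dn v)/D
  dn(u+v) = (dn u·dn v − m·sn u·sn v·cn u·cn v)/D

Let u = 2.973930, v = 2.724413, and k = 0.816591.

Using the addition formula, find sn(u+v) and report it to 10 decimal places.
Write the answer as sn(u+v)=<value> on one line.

sn u = 0.8267757941702259, cn u = -0.5625315868235244, dn u = 0.737691753458701
sn v = 0.912076041102533, cn v = -0.4100210912218181, dn v = 0.6672954805269229
m = k² = 0.666820861281
D = 1 − m·sn²u·sn²v = 0.6208188148859155
sn(u+v) = (sn u·cn v·dn v + sn v·cn u·dn u)/D = -0.6046988494538907/0.6208188148859155 = -0.9740343477911715

sn(u+v)=-0.9740343478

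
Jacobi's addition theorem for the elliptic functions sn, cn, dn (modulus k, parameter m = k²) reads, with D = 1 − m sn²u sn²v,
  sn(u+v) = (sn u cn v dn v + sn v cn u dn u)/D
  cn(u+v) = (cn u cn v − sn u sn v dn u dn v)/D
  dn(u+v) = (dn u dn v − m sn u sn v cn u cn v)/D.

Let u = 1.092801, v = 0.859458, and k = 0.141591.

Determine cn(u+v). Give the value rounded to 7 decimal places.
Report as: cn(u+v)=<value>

sn u = 0.8863360954919347, cn u = 0.4630424665493566, dn u = 0.992093971987504
sn v = 0.7562938596863644, cn v = 0.6542320672366204, dn v = 0.9942499335902405
m = k² = 0.020048011281
D = 1 − m·sn²u·sn²v = 0.9909915656298117
cn(u+v) = (cn u·cn v − sn u·sn v·dn u·dn v)/D = -0.3582696926423895/0.9909915656298117 = -0.3615264802124687

cn(u+v)=-0.3615265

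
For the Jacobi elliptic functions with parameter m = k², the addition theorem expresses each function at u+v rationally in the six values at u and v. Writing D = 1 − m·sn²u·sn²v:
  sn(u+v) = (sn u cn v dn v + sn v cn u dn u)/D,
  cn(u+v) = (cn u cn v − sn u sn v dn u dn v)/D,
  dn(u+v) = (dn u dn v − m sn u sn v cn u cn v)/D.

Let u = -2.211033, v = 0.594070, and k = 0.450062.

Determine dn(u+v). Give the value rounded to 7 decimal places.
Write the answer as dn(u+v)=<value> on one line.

dn(u+v)=0.8931719

sn u = -0.8794702462613605, cn u = -0.4759538695514324, dn u = 0.9183297800464894
sn v = 0.5542753248988917, cn v = 0.8323333852539066, dn v = 0.9683855512562292
m = k² = 0.202555803844
D = 1 − m·sn²u·sn²v = 0.9518675371342258
dn(u+v) = (dn u·dn v − m·sn u·sn v·cn u·cn v)/D = 0.8501813688878373/0.9518675371342258 = 0.8931719338254421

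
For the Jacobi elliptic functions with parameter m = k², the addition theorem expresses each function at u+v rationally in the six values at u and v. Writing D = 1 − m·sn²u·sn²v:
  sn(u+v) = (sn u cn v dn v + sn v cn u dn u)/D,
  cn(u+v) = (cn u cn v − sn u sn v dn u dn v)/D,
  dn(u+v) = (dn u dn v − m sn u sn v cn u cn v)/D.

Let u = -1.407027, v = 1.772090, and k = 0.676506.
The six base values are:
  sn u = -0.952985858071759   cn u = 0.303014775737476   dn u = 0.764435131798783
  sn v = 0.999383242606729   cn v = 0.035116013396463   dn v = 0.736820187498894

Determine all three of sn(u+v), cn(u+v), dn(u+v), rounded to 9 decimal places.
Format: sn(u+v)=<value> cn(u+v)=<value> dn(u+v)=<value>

sn(u+v)=0.353639725 cn(u+v)=0.935381711 dn(u+v)=0.970960613

m = k² = 0.457660368036
D = 1 − m·sn²u·sn²v = 0.5848736093885815
sn(u+v) = (sn u·cn v·dn v + sn v·cn u·dn u)/D = 0.2068345424946362/0.5848736093885815 = 0.353639725189273
cn(u+v) = (cn u·cn v − sn u·sn v·dn u·dn v)/D = 0.5470800773106818/0.5848736093885815 = 0.9353817107299327
dn(u+v) = (dn u·dn v − m·sn u·sn v·cn u·cn v)/D = 0.5678892381302677/0.5848736093885815 = 0.9709606127107205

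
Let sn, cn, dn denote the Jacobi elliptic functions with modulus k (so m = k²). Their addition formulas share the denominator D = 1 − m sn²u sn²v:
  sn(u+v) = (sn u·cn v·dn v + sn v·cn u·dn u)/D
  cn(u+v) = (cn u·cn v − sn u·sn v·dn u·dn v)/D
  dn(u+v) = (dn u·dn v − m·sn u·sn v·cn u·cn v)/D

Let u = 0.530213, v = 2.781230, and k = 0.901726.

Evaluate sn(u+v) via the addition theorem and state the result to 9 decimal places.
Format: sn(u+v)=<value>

sn u = 0.4893004367824517, cn u = 0.8721152920139068, dn u = 0.8974014649957528
sn v = 0.975848451113917, cn v = -0.2184486220111472, dn v = 0.4750701604315071
m = k² = 0.813109779076
D = 1 − m·sn²u·sn²v = 0.8146190320706235
sn(u+v) = (sn u·cn v·dn v + sn v·cn u·dn u)/D = 0.7129568047075656/0.8146190320706235 = 0.8752027348236025

sn(u+v)=0.875202735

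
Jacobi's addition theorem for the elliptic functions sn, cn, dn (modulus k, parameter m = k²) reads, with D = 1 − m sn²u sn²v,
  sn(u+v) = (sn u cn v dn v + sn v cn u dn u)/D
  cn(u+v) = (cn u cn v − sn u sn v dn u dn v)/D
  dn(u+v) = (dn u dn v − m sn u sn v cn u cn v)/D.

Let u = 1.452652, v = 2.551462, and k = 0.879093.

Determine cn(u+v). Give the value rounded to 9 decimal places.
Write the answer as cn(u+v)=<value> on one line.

sn u = 0.9281437141600862, cn u = 0.3722220383925704, dn u = 0.5781582641407006
sn v = 0.9855106887378272, cn v = -0.1696133319745042, dn v = 0.4994277371474703
m = k² = 0.772804502649
D = 1 − m·sn²u·sn²v = 0.3534192402449691
cn(u+v) = (cn u·cn v − sn u·sn v·dn u·dn v)/D = -0.3272505813591624/0.3534192402449691 = -0.925955760451332

cn(u+v)=-0.925955760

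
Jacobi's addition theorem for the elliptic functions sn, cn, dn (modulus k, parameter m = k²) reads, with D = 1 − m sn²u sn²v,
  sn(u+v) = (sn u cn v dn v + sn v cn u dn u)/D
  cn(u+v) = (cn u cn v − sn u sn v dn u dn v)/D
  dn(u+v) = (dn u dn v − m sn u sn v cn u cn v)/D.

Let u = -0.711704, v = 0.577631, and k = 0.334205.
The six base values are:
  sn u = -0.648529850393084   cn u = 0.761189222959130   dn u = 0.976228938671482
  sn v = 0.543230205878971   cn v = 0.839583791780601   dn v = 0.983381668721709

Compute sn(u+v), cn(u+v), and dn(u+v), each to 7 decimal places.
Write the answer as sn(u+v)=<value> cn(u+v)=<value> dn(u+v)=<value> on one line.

m = k² = 0.111692982025
D = 1 − m·sn²u·sn²v = 0.9861371141195958
sn(u+v) = (sn u·cn v·dn v + sn v·cn u·dn u)/D = -0.1317749288929037/0.9861371141195958 = -0.1336273901530923
cn(u+v) = (cn u·cn v − sn u·sn v·dn u·dn v)/D = 0.9772930860081815/0.9861371141195958 = 0.9910316446011567
dn(u+v) = (dn u·dn v − m·sn u·sn v·cn u·cn v)/D = 0.9851532369774526/0.9861371141195958 = 0.9990022917421361

sn(u+v)=-0.1336274 cn(u+v)=0.9910316 dn(u+v)=0.9990023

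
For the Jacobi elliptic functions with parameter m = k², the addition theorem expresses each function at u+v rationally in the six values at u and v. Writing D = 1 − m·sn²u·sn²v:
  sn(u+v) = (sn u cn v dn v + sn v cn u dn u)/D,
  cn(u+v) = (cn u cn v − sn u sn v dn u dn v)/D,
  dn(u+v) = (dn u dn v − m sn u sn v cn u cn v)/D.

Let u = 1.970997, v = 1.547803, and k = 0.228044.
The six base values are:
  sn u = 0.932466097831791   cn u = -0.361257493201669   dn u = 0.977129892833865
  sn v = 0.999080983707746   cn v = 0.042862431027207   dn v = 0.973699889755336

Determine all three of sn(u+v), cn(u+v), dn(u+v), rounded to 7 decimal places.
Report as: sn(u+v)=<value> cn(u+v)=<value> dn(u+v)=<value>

m = k² = 0.052004065936
D = 1 − m·sn²u·sn²v = 0.9548658999159958
sn(u+v) = (sn u·cn v·dn v + sn v·cn u·dn u)/D = -0.3137544797967532/0.9548658999159958 = -0.3285848618369927
cn(u+v) = (cn u·cn v − sn u·sn v·dn u·dn v)/D = -0.9018464465915765/0.9548658999159958 = -0.9444744509893131
dn(u+v) = (dn u·dn v − m·sn u·sn v·cn u·cn v)/D = 0.9521814475913796/0.9548658999159958 = 0.9971886603921531

sn(u+v)=-0.3285849 cn(u+v)=-0.9444745 dn(u+v)=0.9971887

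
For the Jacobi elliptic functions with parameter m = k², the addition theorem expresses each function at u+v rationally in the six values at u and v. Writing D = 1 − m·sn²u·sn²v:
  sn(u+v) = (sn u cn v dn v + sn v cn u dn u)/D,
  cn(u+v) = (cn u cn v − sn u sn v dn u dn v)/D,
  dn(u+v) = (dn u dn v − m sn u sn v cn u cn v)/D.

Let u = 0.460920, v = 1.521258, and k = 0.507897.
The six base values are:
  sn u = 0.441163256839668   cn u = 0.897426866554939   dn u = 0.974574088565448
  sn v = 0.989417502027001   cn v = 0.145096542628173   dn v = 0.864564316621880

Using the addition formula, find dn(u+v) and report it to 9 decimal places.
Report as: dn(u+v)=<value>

m = k² = 0.257959362609
D = 1 − m·sn²u·sn²v = 0.9508516275858448
dn(u+v) = (dn u·dn v − m·sn u·sn v·cn u·cn v)/D = 0.827920212683058/0.9508516275858448 = 0.8707144087086413

dn(u+v)=0.870714409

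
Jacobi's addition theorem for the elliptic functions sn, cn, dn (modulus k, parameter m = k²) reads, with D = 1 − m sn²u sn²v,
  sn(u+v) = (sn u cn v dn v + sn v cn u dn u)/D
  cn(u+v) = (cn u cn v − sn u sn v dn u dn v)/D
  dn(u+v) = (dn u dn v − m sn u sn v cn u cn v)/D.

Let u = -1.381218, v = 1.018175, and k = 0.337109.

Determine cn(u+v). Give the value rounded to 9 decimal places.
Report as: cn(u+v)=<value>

sn u = -0.9750942824225945, cn u = 0.2217907581184695, dn u = 0.9444298413340952
sn v = 0.8425308034301458, cn v = 0.5386481646412184, dn v = 0.9588169587322714
m = k² = 0.113642477881
D = 1 − m·sn²u·sn²v = 0.9232982115979033
cn(u+v) = (cn u·cn v − sn u·sn v·dn u·dn v)/D = 0.8634070056059547/0.9232982115979033 = 0.9351334105929892

cn(u+v)=0.935133411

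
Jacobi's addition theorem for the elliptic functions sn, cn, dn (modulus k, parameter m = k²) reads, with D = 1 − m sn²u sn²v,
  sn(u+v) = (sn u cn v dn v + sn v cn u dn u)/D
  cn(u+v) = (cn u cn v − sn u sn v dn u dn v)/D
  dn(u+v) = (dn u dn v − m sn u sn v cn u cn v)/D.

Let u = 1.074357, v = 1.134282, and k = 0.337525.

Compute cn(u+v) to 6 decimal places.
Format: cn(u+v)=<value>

sn u = 0.8702486890744547, cn u = 0.4926126461675471, dn u = 0.9558882165132656
sn v = 0.8969857388749103, cn v = 0.4420594804492164, dn v = 0.9530683828835653
m = k² = 0.113923125625
D = 1 − m·sn²u·sn²v = 0.9305823793261574
cn(u+v) = (cn u·cn v − sn u·sn v·dn u·dn v)/D = -0.4933840626755616/0.9305823793261574 = -0.5301884858735721

cn(u+v)=-0.530188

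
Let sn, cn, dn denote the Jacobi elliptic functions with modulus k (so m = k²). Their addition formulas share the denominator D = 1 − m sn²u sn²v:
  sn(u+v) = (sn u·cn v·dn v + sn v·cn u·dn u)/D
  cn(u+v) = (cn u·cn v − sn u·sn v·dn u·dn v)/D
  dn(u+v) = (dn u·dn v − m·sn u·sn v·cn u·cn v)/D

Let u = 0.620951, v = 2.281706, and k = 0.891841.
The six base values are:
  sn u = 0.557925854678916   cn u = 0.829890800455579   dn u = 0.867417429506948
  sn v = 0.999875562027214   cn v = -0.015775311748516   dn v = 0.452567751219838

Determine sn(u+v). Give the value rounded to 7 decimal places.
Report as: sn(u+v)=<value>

sn(u+v)=0.9512466

m = k² = 0.795380369281
D = 1 − m·sn²u·sn²v = 0.7524746116280836
sn(u+v) = (sn u·cn v·dn v + sn v·cn u·dn u)/D = 0.7157889123908775/0.7524746116280836 = 0.9512465953398328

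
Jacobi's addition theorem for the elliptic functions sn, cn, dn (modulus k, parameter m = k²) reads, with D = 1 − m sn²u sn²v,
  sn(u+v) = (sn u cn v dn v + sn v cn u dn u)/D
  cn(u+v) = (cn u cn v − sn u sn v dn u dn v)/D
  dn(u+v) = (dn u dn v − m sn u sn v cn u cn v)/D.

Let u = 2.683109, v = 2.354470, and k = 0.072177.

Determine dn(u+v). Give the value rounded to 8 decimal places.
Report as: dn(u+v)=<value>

dn(u+v)=0.99764747

sn u = 0.4461912296105236, cn u = -0.8949376439834504, dn u = 0.9994812926910862
sn v = 0.7109491281017865, cn v = -0.7032434409586126, dn v = 0.9986825598865705
m = k² = 0.005209519329
D = 1 − m·sn²u·sn²v = 0.9994757761633416
dn(u+v) = (dn u·dn v − m·sn u·sn v·cn u·cn v)/D = 0.9971244824533004/0.9994757761633416 = 0.9976474730392496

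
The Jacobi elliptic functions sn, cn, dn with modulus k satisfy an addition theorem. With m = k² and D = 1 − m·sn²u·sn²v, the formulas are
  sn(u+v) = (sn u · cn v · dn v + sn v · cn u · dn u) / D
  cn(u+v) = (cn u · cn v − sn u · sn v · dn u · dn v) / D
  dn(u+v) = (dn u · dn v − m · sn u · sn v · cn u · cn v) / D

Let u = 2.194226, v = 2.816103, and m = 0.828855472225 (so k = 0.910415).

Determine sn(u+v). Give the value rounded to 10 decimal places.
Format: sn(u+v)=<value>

sn(u+v)=-0.3407685231

sn u = 0.998453790907717, cn u = 0.05558801509326456, dn u = 0.4167801745681499
sn v = 0.9783568677032603, cn v = -0.2069247192045097, dn v = 0.4545704876972865
m = k² = 0.828855472225
D = 1 − m·sn²u·sn²v = 0.2090858499666277
sn(u+v) = (sn u·cn v·dn v + sn v·cn u·dn u)/D = -0.07124987628471309/0.2090858499666277 = -0.3407685230544549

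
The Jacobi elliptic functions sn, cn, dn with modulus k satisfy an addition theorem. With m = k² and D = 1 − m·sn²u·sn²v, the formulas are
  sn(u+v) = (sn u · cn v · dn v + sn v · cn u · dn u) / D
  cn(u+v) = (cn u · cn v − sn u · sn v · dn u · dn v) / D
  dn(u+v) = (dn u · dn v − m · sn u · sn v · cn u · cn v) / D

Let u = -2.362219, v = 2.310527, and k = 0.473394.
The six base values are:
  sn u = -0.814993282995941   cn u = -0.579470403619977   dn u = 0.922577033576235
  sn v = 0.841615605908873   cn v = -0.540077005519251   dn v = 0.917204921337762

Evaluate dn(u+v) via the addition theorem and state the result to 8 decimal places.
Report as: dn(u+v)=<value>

dn(u+v)=0.99970087

m = k² = 0.224101879236
D = 1 − m·sn²u·sn²v = 0.8945658947042602
dn(u+v) = (dn u·dn v − m·sn u·sn v·cn u·cn v)/D = 0.8942983070643024/0.8945658947042602 = 0.9997008743106103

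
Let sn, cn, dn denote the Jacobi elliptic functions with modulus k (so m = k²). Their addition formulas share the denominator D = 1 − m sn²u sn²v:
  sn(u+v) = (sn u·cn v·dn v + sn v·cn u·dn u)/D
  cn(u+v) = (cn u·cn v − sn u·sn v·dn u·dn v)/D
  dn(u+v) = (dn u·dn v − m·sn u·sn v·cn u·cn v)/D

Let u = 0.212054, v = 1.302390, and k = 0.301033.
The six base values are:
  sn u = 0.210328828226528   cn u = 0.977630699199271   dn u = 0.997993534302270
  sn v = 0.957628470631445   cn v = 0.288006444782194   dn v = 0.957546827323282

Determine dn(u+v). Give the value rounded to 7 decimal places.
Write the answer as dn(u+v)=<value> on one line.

m = k² = 0.090620867089
D = 1 − m·sn²u·sn²v = 0.9963236240481747
dn(u+v) = (dn u·dn v − m·sn u·sn v·cn u·cn v)/D = 0.9504862763991744/0.9963236240481747 = 0.9539935152167144

dn(u+v)=0.9539935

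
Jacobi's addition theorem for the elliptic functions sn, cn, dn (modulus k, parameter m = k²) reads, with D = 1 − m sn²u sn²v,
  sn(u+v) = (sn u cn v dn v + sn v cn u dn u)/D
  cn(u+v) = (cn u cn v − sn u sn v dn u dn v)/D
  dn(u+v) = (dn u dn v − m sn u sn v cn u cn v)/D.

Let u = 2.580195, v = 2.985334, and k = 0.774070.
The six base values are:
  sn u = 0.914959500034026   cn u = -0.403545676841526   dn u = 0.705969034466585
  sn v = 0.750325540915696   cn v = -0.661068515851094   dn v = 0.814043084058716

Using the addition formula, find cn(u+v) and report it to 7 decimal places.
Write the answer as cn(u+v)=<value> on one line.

cn(u+v)=-0.1780417

m = k² = 0.5991843649
D = 1 − m·sn²u·sn²v = 0.7176006622497277
cn(u+v) = (cn u·cn v − sn u·sn v·dn u·dn v)/D = -0.1277628476330893/0.7176006622497277 = -0.178041708089488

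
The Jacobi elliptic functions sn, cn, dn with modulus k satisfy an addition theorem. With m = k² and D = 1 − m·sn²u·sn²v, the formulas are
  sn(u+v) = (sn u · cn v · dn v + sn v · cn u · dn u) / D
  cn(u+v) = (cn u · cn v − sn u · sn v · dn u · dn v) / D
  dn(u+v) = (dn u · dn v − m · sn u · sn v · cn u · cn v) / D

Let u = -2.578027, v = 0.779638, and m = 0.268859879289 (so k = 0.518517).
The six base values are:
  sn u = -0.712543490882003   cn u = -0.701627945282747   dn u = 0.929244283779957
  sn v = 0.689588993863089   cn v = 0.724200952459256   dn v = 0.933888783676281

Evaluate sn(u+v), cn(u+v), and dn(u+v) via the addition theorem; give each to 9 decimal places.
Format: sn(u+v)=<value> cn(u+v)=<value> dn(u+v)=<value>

sn(u+v)=-0.996174836 cn(u+v)=-0.087382468 dn(u+v)=0.856266929

m = k² = 0.268859879289
D = 1 − m·sn²u·sn²v = 0.935087341465577
sn(u+v) = (sn u·cn v·dn v + sn v·cn u·dn u)/D = -0.9315104792091469/0.935087341465577 = -0.9961748361914257
cn(u+v) = (cn u·cn v − sn u·sn v·dn u·dn v)/D = -0.08171023982773578/0.935087341465577 = -0.08738246814428056
dn(u+v) = (dn u·dn v − m·sn u·sn v·cn u·cn v)/D = 0.8006843658121175/0.935087341465577 = 0.8562669285600556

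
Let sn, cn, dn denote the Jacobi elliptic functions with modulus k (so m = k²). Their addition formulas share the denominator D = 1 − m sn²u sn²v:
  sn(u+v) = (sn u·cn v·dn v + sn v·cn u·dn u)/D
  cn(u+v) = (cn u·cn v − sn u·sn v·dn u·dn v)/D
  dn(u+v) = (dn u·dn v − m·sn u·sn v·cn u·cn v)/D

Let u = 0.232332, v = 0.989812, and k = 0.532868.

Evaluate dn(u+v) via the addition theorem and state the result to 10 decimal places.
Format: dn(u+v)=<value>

dn(u+v)=0.8727633295

sn u = 0.2296765264316464, cn u = 0.9732670205068562, dn u = 0.9924824209158696
sn v = 0.814731647332333, cn v = 0.5798382040148295, dn v = 0.9008432824785184
m = k² = 0.283948305424
D = 1 − m·sn²u·sn²v = 0.9900573608769152
dn(u+v) = (dn u·dn v − m·sn u·sn v·cn u·cn v)/D = 0.8640857587183952/0.9900573608769152 = 0.8727633295439123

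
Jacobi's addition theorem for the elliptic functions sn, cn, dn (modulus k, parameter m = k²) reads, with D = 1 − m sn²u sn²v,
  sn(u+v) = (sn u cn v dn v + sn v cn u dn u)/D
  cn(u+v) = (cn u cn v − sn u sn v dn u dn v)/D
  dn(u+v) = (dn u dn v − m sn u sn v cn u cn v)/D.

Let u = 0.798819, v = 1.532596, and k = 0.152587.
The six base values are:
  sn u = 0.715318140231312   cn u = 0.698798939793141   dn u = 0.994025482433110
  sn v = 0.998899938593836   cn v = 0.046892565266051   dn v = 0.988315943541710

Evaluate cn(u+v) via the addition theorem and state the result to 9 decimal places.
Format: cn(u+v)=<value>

cn(u+v)=-0.677245563

m = k² = 0.023282792569
D = 1 − m·sn²u·sn²v = 0.9881128561213334
cn(u+v) = (cn u·cn v − sn u·sn v·dn u·dn v)/D = -0.669195047550308/0.9881128561213334 = -0.677245562998864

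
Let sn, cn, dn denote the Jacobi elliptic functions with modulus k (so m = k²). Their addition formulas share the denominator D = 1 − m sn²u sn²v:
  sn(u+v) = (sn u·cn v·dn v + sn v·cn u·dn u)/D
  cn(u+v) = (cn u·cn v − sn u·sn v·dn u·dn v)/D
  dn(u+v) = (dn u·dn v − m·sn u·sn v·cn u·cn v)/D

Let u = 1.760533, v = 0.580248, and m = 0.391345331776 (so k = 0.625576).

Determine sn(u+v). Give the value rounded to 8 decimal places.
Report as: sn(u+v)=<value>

sn(u+v)=0.89907199

sn u = 0.999962964277455, cn u = 0.008606397239566995, dn u = 0.7801818090685447
sn v = 0.5382791483041765, cn v = 0.8427666097449105, dn v = 0.9415996311656535
m = k² = 0.391345331776
D = 1 − m·sn²u·sn²v = 0.8866182642268917
sn(u+v) = (sn u·cn v·dn v + sn v·cn u·dn u)/D = 0.7971336439580529/0.8866182642268917 = 0.8990719863560818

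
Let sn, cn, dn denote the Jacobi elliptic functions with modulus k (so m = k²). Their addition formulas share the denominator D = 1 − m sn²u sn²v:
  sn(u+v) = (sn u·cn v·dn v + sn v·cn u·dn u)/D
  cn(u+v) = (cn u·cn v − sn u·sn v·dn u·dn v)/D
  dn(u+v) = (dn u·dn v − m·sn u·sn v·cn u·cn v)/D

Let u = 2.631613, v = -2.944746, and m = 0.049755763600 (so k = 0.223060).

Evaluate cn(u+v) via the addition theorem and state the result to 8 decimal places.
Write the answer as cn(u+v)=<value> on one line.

sn u = 0.5217419641235643, cn u = -0.8531033482952023, dn u = 0.9932047879850323
sn v = -0.2347374950713192, cn v = -0.9720587988427667, dn v = 0.998628245774758
m = k² = 0.0497557636
D = 1 − m·sn²u·sn²v = 0.999253688961941
cn(u+v) = (cn u·cn v − sn u·sn v·dn u·dn v)/D = 0.9507399314036739/0.999253688961941 = 0.9514500090475875

cn(u+v)=0.95145001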